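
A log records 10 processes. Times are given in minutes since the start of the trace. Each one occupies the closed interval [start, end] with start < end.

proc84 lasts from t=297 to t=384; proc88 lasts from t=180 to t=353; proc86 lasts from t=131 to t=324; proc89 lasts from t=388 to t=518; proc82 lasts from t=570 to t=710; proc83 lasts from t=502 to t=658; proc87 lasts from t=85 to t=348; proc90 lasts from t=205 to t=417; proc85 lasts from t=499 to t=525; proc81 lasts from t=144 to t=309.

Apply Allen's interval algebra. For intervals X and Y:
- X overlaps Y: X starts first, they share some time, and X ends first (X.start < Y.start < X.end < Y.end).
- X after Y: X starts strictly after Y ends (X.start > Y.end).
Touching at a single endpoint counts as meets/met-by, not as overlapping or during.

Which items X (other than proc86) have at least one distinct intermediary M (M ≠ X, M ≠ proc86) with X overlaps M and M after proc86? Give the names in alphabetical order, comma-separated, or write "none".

proc83, proc85, proc89, proc90

Target proc86 = [t=131, t=324].
Intermediaries M with M after proc86: proc82, proc83, proc85, proc89.
Via proc82 — items with X overlaps proc82: proc83.
Via proc83 — items with X overlaps proc83: proc85, proc89.
Via proc85 — items with X overlaps proc85: proc89.
Via proc89 — items with X overlaps proc89: proc90.
Union: proc83, proc85, proc89, proc90.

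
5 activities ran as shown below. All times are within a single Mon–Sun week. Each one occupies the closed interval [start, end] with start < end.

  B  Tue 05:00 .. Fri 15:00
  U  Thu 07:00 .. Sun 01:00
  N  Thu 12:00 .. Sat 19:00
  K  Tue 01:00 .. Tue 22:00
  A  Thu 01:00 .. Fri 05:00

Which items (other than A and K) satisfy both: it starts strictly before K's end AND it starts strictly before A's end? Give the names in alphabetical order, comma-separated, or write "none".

Conditions: its start is strictly before K's end (X.start < Tue 22:00) AND its start is strictly before A's end (X.start < Fri 05:00).
B: start Tue 05:00 < Tue 22:00? ✓; start Tue 05:00 < Fri 05:00? ✓ → yes.
N: start Thu 12:00 < Tue 22:00? ✗; start Thu 12:00 < Fri 05:00? ✓ → no.
U: start Thu 07:00 < Tue 22:00? ✗; start Thu 07:00 < Fri 05:00? ✓ → no.
Result: B.

B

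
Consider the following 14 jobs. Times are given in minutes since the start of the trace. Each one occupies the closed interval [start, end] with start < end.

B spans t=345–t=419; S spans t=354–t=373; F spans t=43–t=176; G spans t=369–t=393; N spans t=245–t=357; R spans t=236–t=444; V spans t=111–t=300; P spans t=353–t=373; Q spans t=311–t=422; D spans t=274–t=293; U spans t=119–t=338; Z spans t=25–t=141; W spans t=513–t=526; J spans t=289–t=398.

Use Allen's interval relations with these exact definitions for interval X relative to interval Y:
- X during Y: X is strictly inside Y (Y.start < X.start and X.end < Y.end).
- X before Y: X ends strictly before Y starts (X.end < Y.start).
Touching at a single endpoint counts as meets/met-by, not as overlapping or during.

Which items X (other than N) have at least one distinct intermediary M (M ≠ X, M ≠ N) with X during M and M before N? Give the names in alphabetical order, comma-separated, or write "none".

none

Target N = [t=245, t=357].
Intermediaries M with M before N: F, Z.
Via F — items with X during F: none.
Via Z — items with X during Z: none.
Union: none.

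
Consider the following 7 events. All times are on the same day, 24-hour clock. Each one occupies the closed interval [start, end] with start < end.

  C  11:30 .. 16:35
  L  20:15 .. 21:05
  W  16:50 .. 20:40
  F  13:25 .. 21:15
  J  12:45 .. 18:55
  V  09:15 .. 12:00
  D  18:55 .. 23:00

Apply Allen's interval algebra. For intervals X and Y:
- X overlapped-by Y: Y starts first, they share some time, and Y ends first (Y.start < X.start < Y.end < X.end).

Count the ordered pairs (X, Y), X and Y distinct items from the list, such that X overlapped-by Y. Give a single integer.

Checking all 42 ordered pairs for relation 'overlapped-by'; matching pairs in alphabetical order:
(C, V): C overlapped-by V ✓
(D, F): D overlapped-by F ✓
(D, W): D overlapped-by W ✓
(F, C): F overlapped-by C ✓
(F, J): F overlapped-by J ✓
(J, C): J overlapped-by C ✓
(L, W): L overlapped-by W ✓
(W, J): W overlapped-by J ✓
Count: 8.

8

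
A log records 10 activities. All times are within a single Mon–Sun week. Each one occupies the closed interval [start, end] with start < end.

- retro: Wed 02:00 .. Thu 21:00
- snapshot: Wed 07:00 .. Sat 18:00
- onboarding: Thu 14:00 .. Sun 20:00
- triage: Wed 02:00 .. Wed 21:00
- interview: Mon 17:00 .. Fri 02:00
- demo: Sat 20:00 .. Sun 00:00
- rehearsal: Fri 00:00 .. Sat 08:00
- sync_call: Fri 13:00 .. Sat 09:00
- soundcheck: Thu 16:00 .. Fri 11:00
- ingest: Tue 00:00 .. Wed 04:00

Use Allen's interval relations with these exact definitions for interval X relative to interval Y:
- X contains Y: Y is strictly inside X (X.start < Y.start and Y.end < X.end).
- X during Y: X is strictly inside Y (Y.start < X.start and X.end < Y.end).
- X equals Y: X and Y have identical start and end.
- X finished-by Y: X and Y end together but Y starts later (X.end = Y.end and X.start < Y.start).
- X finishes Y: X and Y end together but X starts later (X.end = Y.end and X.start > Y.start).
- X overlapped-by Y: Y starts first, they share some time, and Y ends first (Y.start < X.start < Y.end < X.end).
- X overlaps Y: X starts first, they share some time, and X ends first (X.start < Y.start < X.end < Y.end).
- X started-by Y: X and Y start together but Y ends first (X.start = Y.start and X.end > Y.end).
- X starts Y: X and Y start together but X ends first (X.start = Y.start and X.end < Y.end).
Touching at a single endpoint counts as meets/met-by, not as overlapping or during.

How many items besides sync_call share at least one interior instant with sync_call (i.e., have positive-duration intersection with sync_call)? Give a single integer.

3

Target sync_call = [Fri 13:00, Sat 09:00].
demo [Sat 20:00, Sun 00:00] → after → no.
ingest [Tue 00:00, Wed 04:00] → before → no.
interview [Mon 17:00, Fri 02:00] → before → no.
onboarding [Thu 14:00, Sun 20:00] → contains → counts.
rehearsal [Fri 00:00, Sat 08:00] → overlaps → counts.
retro [Wed 02:00, Thu 21:00] → before → no.
snapshot [Wed 07:00, Sat 18:00] → contains → counts.
soundcheck [Thu 16:00, Fri 11:00] → before → no.
triage [Wed 02:00, Wed 21:00] → before → no.
Total: 3.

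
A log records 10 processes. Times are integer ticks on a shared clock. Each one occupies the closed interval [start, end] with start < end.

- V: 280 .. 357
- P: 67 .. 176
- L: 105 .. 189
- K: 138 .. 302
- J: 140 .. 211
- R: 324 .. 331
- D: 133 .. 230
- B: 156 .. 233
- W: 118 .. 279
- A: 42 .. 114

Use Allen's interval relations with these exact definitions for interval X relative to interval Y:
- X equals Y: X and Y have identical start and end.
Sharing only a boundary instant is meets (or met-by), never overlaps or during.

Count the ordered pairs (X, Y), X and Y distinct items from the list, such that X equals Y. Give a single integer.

Checking all 90 ordered pairs for relation 'equals'; matching pairs in alphabetical order:
No pair satisfies it.
Count: 0.

0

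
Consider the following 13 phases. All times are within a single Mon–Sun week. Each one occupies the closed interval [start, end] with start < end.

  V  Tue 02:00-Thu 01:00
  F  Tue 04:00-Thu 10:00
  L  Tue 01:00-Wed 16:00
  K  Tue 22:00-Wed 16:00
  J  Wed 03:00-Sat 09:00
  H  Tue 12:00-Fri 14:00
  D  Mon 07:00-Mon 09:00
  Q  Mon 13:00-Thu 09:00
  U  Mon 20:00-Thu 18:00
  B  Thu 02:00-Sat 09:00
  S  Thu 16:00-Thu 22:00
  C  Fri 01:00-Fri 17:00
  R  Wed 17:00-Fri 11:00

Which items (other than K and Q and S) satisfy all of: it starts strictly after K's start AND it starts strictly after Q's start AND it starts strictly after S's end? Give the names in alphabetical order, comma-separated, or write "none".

C

Conditions: its start is strictly after K's start (X.start > Tue 22:00) AND its start is strictly after Q's start (X.start > Mon 13:00) AND its start is strictly after S's end (X.start > Thu 22:00).
B: start Thu 02:00 > Tue 22:00? ✓; start Thu 02:00 > Mon 13:00? ✓; start Thu 02:00 > Thu 22:00? ✗ → no.
C: start Fri 01:00 > Tue 22:00? ✓; start Fri 01:00 > Mon 13:00? ✓; start Fri 01:00 > Thu 22:00? ✓ → yes.
D: start Mon 07:00 > Tue 22:00? ✗; start Mon 07:00 > Mon 13:00? ✗; start Mon 07:00 > Thu 22:00? ✗ → no.
F: start Tue 04:00 > Tue 22:00? ✗; start Tue 04:00 > Mon 13:00? ✓; start Tue 04:00 > Thu 22:00? ✗ → no.
H: start Tue 12:00 > Tue 22:00? ✗; start Tue 12:00 > Mon 13:00? ✓; start Tue 12:00 > Thu 22:00? ✗ → no.
J: start Wed 03:00 > Tue 22:00? ✓; start Wed 03:00 > Mon 13:00? ✓; start Wed 03:00 > Thu 22:00? ✗ → no.
L: start Tue 01:00 > Tue 22:00? ✗; start Tue 01:00 > Mon 13:00? ✓; start Tue 01:00 > Thu 22:00? ✗ → no.
R: start Wed 17:00 > Tue 22:00? ✓; start Wed 17:00 > Mon 13:00? ✓; start Wed 17:00 > Thu 22:00? ✗ → no.
U: start Mon 20:00 > Tue 22:00? ✗; start Mon 20:00 > Mon 13:00? ✓; start Mon 20:00 > Thu 22:00? ✗ → no.
V: start Tue 02:00 > Tue 22:00? ✗; start Tue 02:00 > Mon 13:00? ✓; start Tue 02:00 > Thu 22:00? ✗ → no.
Result: C.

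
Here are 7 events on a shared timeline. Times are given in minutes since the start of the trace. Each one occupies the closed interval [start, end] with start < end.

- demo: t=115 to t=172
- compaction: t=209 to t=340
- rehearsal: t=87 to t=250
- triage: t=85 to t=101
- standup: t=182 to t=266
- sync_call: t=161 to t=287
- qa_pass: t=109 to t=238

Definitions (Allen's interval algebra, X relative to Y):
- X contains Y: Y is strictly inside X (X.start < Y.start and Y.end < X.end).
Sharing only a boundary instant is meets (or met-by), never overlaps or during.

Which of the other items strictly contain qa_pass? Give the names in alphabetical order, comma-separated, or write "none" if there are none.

Target qa_pass = [t=109, t=238].
compaction [t=209, t=340] → overlapped-by → no.
demo [t=115, t=172] → during → no.
rehearsal [t=87, t=250] → contains → yes.
standup [t=182, t=266] → overlapped-by → no.
sync_call [t=161, t=287] → overlapped-by → no.
triage [t=85, t=101] → before → no.
Result: rehearsal.

rehearsal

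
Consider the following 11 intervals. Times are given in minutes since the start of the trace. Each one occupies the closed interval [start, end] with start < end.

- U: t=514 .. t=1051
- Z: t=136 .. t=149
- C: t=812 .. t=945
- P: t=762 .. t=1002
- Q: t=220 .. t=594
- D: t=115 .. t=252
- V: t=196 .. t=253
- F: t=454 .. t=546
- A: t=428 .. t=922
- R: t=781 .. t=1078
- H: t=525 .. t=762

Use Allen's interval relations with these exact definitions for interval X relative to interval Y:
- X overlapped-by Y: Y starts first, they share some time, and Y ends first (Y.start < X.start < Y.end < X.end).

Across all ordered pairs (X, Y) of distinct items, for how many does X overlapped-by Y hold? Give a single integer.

14

Checking all 110 ordered pairs for relation 'overlapped-by'; matching pairs in alphabetical order:
(A, Q): A overlapped-by Q ✓
(C, A): C overlapped-by A ✓
(H, F): H overlapped-by F ✓
(H, Q): H overlapped-by Q ✓
(P, A): P overlapped-by A ✓
(Q, D): Q overlapped-by D ✓
(Q, V): Q overlapped-by V ✓
(R, A): R overlapped-by A ✓
(R, P): R overlapped-by P ✓
(R, U): R overlapped-by U ✓
(U, A): U overlapped-by A ✓
(U, F): U overlapped-by F ✓
(U, Q): U overlapped-by Q ✓
(V, D): V overlapped-by D ✓
Count: 14.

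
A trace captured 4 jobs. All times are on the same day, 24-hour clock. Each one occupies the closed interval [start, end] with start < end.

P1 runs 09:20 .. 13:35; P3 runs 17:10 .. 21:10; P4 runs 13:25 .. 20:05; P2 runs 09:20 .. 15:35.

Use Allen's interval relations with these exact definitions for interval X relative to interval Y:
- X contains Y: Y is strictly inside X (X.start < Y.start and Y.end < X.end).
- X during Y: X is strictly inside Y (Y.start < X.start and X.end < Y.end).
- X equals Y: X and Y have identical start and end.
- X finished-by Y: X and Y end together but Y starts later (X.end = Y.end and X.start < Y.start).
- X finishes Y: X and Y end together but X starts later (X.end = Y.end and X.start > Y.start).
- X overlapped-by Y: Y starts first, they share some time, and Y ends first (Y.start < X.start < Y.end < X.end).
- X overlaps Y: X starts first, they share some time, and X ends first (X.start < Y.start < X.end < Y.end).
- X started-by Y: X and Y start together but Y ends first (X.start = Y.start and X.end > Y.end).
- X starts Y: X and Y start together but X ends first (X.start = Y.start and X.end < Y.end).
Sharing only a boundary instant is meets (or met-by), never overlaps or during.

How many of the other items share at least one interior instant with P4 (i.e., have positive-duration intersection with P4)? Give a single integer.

Target P4 = [13:25, 20:05].
P1 [09:20, 13:35] → overlaps → counts.
P2 [09:20, 15:35] → overlaps → counts.
P3 [17:10, 21:10] → overlapped-by → counts.
Total: 3.

3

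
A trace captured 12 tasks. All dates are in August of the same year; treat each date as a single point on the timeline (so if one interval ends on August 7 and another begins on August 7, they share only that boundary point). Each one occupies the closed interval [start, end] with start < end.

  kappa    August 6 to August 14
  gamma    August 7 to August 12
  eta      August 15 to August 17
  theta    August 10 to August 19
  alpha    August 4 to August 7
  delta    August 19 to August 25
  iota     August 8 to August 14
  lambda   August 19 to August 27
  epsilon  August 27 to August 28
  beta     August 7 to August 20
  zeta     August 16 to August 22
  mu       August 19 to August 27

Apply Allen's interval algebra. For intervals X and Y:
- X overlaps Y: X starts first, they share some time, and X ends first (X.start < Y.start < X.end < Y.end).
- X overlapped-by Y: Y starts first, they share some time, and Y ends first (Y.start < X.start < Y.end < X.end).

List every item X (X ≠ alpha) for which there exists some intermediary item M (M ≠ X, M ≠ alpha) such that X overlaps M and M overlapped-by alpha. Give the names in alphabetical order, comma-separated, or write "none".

none

Target alpha = [August 4, August 7].
Intermediaries M with M overlapped-by alpha: kappa.
Via kappa — items with X overlaps kappa: none.
Union: none.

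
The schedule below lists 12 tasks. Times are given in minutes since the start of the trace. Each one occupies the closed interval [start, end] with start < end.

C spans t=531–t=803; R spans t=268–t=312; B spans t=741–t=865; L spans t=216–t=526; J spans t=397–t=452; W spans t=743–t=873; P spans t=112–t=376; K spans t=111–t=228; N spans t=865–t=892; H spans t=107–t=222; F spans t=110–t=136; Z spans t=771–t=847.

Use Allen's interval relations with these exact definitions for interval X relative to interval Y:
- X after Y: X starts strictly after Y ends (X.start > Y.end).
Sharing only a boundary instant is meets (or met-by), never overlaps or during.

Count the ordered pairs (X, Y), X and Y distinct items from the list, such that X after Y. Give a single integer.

Checking all 132 ordered pairs for relation 'after'; matching pairs in alphabetical order:
(B, F): B after F ✓
(B, H): B after H ✓
(B, J): B after J ✓
(B, K): B after K ✓
(B, L): B after L ✓
(B, P): B after P ✓
(B, R): B after R ✓
(C, F): C after F ✓
(C, H): C after H ✓
(C, J): C after J ✓
(C, K): C after K ✓
(C, L): C after L ✓
(C, P): C after P ✓
(C, R): C after R ✓
(J, F): J after F ✓
(J, H): J after H ✓
(J, K): J after K ✓
(J, P): J after P ✓
(J, R): J after R ✓
(L, F): L after F ✓
(N, C): N after C ✓
(N, F): N after F ✓
(N, H): N after H ✓
(N, J): N after J ✓
... plus 22 further pairs not listed.
Count: 46.

46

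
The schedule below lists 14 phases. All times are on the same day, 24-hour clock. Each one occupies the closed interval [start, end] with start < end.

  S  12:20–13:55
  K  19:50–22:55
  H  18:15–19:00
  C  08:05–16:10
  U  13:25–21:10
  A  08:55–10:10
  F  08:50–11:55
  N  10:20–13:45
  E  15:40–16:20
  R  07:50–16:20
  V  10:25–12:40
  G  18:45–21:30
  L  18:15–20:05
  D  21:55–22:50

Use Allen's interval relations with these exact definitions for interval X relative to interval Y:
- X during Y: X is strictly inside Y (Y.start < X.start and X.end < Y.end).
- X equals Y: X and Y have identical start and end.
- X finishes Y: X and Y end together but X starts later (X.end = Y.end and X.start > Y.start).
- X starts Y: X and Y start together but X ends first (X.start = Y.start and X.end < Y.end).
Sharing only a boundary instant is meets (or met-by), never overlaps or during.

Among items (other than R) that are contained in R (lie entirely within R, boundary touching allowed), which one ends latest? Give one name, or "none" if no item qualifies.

Target R = [07:50, 16:20].
A [08:55, 10:10] → during → candidate.
C [08:05, 16:10] → during → candidate.
D [21:55, 22:50] → after → excluded.
E [15:40, 16:20] → finishes → candidate.
F [08:50, 11:55] → during → candidate.
G [18:45, 21:30] → after → excluded.
H [18:15, 19:00] → after → excluded.
K [19:50, 22:55] → after → excluded.
L [18:15, 20:05] → after → excluded.
N [10:20, 13:45] → during → candidate.
S [12:20, 13:55] → during → candidate.
U [13:25, 21:10] → overlapped-by → excluded.
V [10:25, 12:40] → during → candidate.
Among candidates, latest end is 16:20 → E.

E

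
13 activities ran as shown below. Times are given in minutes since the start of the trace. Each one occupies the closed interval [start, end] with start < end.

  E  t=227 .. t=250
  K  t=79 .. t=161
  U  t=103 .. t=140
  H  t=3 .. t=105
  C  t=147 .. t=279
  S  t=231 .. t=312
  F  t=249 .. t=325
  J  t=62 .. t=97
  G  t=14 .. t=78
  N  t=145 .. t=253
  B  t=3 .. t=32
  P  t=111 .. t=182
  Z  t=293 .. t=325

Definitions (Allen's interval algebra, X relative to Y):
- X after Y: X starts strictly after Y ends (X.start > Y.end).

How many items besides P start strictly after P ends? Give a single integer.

Target P = [t=111, t=182].
B [t=3, t=32] → before → no.
C [t=147, t=279] → overlapped-by → no.
E [t=227, t=250] → after → counts.
F [t=249, t=325] → after → counts.
G [t=14, t=78] → before → no.
H [t=3, t=105] → before → no.
J [t=62, t=97] → before → no.
K [t=79, t=161] → overlaps → no.
N [t=145, t=253] → overlapped-by → no.
S [t=231, t=312] → after → counts.
U [t=103, t=140] → overlaps → no.
Z [t=293, t=325] → after → counts.
Total: 4.

4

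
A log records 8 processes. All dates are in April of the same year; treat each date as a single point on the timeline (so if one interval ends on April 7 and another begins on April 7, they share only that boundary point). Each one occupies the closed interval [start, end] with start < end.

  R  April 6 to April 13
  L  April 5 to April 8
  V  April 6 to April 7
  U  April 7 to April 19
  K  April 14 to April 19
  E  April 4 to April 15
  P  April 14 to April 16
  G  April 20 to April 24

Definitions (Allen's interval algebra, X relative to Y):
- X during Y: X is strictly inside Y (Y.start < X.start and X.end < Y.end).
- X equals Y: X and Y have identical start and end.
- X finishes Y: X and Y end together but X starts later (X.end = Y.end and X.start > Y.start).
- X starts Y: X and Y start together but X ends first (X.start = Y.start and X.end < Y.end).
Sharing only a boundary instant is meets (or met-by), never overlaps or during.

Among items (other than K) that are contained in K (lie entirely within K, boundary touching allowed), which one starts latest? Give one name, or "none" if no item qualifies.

P

Target K = [April 14, April 19].
E [April 4, April 15] → overlaps → excluded.
G [April 20, April 24] → after → excluded.
L [April 5, April 8] → before → excluded.
P [April 14, April 16] → starts → candidate.
R [April 6, April 13] → before → excluded.
U [April 7, April 19] → finished-by → excluded.
V [April 6, April 7] → before → excluded.
Among candidates, latest start is April 14 → P.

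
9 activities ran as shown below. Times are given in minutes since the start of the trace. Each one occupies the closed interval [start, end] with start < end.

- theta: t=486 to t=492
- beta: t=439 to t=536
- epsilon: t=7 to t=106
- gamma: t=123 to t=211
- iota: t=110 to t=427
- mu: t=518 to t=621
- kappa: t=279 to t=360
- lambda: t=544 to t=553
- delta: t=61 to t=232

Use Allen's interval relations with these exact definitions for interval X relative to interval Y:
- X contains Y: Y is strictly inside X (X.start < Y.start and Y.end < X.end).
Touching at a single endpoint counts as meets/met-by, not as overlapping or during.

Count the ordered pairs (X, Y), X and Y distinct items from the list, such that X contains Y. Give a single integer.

Checking all 72 ordered pairs for relation 'contains'; matching pairs in alphabetical order:
(beta, theta): beta contains theta ✓
(delta, gamma): delta contains gamma ✓
(iota, gamma): iota contains gamma ✓
(iota, kappa): iota contains kappa ✓
(mu, lambda): mu contains lambda ✓
Count: 5.

5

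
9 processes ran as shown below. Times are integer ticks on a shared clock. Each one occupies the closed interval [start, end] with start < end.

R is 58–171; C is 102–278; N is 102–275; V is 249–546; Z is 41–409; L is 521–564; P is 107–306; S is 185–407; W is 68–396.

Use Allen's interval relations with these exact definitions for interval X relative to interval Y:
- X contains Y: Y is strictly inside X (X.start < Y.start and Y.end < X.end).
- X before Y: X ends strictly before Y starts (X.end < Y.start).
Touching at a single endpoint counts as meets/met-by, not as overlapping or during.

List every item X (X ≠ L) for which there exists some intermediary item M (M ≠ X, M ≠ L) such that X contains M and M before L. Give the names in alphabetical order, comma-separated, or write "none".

Target L = [521, 564].
Intermediaries M with M before L: C, N, P, R, S, W, Z.
Via C — items with X contains C: W, Z.
Via N — items with X contains N: W, Z.
Via P — items with X contains P: W, Z.
Via R — items with X contains R: Z.
Via S — items with X contains S: Z.
Via W — items with X contains W: Z.
Via Z — items with X contains Z: none.
Union: W, Z.

W, Z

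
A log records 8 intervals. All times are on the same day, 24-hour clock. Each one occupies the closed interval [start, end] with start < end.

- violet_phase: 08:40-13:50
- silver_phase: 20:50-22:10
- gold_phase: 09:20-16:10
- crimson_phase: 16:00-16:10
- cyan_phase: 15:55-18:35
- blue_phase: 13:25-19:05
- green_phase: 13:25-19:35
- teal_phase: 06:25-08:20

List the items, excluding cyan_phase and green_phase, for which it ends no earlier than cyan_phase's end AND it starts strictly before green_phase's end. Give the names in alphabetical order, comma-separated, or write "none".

Conditions: its end is no earlier than cyan_phase's end (X.end >= 18:35) AND its start is strictly before green_phase's end (X.start < 19:35).
blue_phase: end 19:05 >= 18:35? ✓; start 13:25 < 19:35? ✓ → yes.
crimson_phase: end 16:10 >= 18:35? ✗; start 16:00 < 19:35? ✓ → no.
gold_phase: end 16:10 >= 18:35? ✗; start 09:20 < 19:35? ✓ → no.
silver_phase: end 22:10 >= 18:35? ✓; start 20:50 < 19:35? ✗ → no.
teal_phase: end 08:20 >= 18:35? ✗; start 06:25 < 19:35? ✓ → no.
violet_phase: end 13:50 >= 18:35? ✗; start 08:40 < 19:35? ✓ → no.
Result: blue_phase.

blue_phase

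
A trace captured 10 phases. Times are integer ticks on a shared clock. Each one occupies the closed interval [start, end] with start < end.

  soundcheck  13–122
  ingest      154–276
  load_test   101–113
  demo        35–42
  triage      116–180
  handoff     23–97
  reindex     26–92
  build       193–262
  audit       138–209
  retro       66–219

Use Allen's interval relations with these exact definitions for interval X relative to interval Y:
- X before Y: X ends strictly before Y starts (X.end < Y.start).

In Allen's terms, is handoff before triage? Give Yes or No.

Yes

handoff = [23, 97], triage = [116, 180].
Actual relation of handoff to triage: before.
Asked whether 'before' holds → Yes.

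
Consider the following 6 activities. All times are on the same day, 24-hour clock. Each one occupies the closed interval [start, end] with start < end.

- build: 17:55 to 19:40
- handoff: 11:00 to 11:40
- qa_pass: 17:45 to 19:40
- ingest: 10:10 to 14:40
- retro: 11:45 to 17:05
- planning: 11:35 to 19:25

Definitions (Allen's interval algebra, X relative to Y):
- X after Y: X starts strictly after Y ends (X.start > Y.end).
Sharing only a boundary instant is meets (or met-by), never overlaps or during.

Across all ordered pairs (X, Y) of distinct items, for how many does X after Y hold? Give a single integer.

Checking all 30 ordered pairs for relation 'after'; matching pairs in alphabetical order:
(build, handoff): build after handoff ✓
(build, ingest): build after ingest ✓
(build, retro): build after retro ✓
(qa_pass, handoff): qa_pass after handoff ✓
(qa_pass, ingest): qa_pass after ingest ✓
(qa_pass, retro): qa_pass after retro ✓
(retro, handoff): retro after handoff ✓
Count: 7.

7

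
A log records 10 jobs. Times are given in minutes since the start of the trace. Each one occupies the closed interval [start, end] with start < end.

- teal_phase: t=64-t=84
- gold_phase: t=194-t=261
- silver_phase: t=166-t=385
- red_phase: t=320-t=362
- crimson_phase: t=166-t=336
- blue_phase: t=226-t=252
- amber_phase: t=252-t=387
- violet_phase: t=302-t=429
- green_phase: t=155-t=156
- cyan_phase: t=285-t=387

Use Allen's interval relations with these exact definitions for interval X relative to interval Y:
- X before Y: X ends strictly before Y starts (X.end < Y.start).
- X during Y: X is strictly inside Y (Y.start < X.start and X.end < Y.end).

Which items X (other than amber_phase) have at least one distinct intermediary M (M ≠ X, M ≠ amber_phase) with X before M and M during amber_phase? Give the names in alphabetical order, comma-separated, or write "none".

Target amber_phase = [t=252, t=387].
Intermediaries M with M during amber_phase: red_phase.
Via red_phase — items with X before red_phase: blue_phase, gold_phase, green_phase, teal_phase.
Union: blue_phase, gold_phase, green_phase, teal_phase.

blue_phase, gold_phase, green_phase, teal_phase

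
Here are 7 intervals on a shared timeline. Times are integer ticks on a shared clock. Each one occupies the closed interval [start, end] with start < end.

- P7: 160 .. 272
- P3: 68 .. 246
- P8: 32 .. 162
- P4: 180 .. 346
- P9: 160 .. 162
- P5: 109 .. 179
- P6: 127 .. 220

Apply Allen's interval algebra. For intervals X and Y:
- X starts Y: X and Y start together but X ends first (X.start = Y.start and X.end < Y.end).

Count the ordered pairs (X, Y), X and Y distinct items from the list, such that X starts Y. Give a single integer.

Checking all 42 ordered pairs for relation 'starts'; matching pairs in alphabetical order:
(P9, P7): P9 starts P7 ✓
Count: 1.

1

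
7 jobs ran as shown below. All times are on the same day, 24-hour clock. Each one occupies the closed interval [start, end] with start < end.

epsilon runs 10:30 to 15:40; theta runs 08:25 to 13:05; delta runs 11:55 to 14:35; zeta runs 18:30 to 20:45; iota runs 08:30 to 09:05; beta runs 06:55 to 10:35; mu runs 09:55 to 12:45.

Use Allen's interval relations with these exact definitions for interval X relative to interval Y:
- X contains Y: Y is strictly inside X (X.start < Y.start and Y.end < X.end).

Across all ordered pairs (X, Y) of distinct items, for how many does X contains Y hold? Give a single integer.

Checking all 42 ordered pairs for relation 'contains'; matching pairs in alphabetical order:
(beta, iota): beta contains iota ✓
(epsilon, delta): epsilon contains delta ✓
(theta, iota): theta contains iota ✓
(theta, mu): theta contains mu ✓
Count: 4.

4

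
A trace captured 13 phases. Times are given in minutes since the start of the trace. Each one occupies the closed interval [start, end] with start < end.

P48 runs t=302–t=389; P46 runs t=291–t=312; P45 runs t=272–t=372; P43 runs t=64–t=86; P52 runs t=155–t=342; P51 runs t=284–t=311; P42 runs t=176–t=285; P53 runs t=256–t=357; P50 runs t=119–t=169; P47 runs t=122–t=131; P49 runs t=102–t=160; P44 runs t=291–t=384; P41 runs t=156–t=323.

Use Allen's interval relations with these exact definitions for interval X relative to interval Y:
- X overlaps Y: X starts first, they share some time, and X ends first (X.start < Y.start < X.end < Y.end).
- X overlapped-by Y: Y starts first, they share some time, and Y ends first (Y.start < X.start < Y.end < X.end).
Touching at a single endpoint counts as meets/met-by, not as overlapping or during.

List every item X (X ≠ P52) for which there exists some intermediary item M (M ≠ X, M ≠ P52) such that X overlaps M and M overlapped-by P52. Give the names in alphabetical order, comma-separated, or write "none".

Target P52 = [t=155, t=342].
Intermediaries M with M overlapped-by P52: P44, P45, P48, P53.
Via P44 — items with X overlaps P44: P41, P45, P51, P53.
Via P45 — items with X overlaps P45: P41, P42, P53.
Via P48 — items with X overlaps P48: P41, P44, P45, P46, P51, P53.
Via P53 — items with X overlaps P53: P41, P42.
Union: P41, P42, P44, P45, P46, P51, P53.

P41, P42, P44, P45, P46, P51, P53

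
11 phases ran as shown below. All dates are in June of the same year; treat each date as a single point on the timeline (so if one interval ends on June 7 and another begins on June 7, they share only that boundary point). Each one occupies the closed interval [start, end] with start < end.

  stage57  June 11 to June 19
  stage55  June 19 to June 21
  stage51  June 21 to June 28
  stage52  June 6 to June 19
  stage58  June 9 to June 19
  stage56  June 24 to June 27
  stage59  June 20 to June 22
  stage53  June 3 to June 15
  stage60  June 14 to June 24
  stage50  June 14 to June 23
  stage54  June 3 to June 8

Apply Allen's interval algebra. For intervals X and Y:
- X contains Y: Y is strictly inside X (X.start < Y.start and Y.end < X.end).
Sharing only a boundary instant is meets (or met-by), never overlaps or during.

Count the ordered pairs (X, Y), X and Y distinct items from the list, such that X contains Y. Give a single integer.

5

Checking all 110 ordered pairs for relation 'contains'; matching pairs in alphabetical order:
(stage50, stage55): stage50 contains stage55 ✓
(stage50, stage59): stage50 contains stage59 ✓
(stage51, stage56): stage51 contains stage56 ✓
(stage60, stage55): stage60 contains stage55 ✓
(stage60, stage59): stage60 contains stage59 ✓
Count: 5.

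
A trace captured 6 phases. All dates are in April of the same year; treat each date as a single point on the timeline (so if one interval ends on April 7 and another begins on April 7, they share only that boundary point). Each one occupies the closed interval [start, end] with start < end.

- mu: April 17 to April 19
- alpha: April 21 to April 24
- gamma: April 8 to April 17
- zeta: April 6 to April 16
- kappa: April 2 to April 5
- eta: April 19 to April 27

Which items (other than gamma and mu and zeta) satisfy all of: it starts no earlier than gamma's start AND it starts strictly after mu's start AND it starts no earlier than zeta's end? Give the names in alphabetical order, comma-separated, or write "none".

Conditions: its start is no earlier than gamma's start (X.start >= April 8) AND its start is strictly after mu's start (X.start > April 17) AND its start is no earlier than zeta's end (X.start >= April 16).
alpha: start April 21 >= April 8? ✓; start April 21 > April 17? ✓; start April 21 >= April 16? ✓ → yes.
eta: start April 19 >= April 8? ✓; start April 19 > April 17? ✓; start April 19 >= April 16? ✓ → yes.
kappa: start April 2 >= April 8? ✗; start April 2 > April 17? ✗; start April 2 >= April 16? ✗ → no.
Result: alpha, eta.

alpha, eta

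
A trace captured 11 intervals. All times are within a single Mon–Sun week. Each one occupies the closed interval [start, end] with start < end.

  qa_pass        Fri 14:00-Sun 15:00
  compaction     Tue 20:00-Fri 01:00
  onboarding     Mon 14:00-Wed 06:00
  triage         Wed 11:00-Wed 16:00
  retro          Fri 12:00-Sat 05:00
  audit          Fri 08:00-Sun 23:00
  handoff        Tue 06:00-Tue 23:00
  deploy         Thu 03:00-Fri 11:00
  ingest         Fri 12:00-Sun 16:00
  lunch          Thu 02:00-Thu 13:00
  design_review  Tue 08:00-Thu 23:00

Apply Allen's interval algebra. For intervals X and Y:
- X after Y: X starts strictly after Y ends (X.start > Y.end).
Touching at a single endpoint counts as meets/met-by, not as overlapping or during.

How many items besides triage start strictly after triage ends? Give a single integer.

Target triage = [Wed 11:00, Wed 16:00].
audit [Fri 08:00, Sun 23:00] → after → counts.
compaction [Tue 20:00, Fri 01:00] → contains → no.
deploy [Thu 03:00, Fri 11:00] → after → counts.
design_review [Tue 08:00, Thu 23:00] → contains → no.
handoff [Tue 06:00, Tue 23:00] → before → no.
ingest [Fri 12:00, Sun 16:00] → after → counts.
lunch [Thu 02:00, Thu 13:00] → after → counts.
onboarding [Mon 14:00, Wed 06:00] → before → no.
qa_pass [Fri 14:00, Sun 15:00] → after → counts.
retro [Fri 12:00, Sat 05:00] → after → counts.
Total: 6.

6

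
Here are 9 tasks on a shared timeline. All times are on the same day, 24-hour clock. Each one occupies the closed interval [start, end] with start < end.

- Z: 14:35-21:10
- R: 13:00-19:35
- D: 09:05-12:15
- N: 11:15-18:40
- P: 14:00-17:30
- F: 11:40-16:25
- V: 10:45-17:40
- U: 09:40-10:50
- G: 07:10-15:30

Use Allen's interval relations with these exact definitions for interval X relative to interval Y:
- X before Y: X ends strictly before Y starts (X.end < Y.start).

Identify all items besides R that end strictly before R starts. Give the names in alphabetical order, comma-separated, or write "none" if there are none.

Target R = [13:00, 19:35].
D [09:05, 12:15] → before → yes.
F [11:40, 16:25] → overlaps → no.
G [07:10, 15:30] → overlaps → no.
N [11:15, 18:40] → overlaps → no.
P [14:00, 17:30] → during → no.
U [09:40, 10:50] → before → yes.
V [10:45, 17:40] → overlaps → no.
Z [14:35, 21:10] → overlapped-by → no.
Result: D, U.

D, U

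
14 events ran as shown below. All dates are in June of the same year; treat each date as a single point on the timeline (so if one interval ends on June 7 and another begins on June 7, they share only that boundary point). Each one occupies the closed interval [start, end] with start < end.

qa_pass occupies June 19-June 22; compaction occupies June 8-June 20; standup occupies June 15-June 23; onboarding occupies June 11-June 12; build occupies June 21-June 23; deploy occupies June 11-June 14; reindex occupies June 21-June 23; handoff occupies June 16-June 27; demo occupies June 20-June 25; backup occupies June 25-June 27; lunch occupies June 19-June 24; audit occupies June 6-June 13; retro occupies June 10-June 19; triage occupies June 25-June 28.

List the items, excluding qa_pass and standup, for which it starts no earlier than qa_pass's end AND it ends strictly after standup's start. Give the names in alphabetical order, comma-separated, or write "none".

Conditions: its start is no earlier than qa_pass's end (X.start >= June 22) AND its end is strictly after standup's start (X.end > June 15).
audit: start June 6 >= June 22? ✗; end June 13 > June 15? ✗ → no.
backup: start June 25 >= June 22? ✓; end June 27 > June 15? ✓ → yes.
build: start June 21 >= June 22? ✗; end June 23 > June 15? ✓ → no.
compaction: start June 8 >= June 22? ✗; end June 20 > June 15? ✓ → no.
demo: start June 20 >= June 22? ✗; end June 25 > June 15? ✓ → no.
deploy: start June 11 >= June 22? ✗; end June 14 > June 15? ✗ → no.
handoff: start June 16 >= June 22? ✗; end June 27 > June 15? ✓ → no.
lunch: start June 19 >= June 22? ✗; end June 24 > June 15? ✓ → no.
onboarding: start June 11 >= June 22? ✗; end June 12 > June 15? ✗ → no.
reindex: start June 21 >= June 22? ✗; end June 23 > June 15? ✓ → no.
retro: start June 10 >= June 22? ✗; end June 19 > June 15? ✓ → no.
triage: start June 25 >= June 22? ✓; end June 28 > June 15? ✓ → yes.
Result: backup, triage.

backup, triage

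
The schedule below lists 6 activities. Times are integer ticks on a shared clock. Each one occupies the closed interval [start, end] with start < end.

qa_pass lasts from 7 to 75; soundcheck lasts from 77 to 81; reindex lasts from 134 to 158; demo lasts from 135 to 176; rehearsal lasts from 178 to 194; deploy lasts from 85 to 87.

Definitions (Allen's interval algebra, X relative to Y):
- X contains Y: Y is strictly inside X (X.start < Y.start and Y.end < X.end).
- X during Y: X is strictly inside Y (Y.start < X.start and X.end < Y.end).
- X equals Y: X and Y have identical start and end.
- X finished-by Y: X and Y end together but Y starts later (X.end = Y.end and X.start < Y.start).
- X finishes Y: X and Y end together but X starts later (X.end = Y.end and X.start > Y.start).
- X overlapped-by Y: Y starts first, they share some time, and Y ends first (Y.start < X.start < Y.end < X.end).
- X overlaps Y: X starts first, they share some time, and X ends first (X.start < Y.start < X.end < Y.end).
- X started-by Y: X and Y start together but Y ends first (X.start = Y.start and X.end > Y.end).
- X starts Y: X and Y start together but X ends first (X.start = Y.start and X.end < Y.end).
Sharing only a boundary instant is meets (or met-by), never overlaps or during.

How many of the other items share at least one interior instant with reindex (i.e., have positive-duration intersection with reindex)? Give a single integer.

Target reindex = [134, 158].
demo [135, 176] → overlapped-by → counts.
deploy [85, 87] → before → no.
qa_pass [7, 75] → before → no.
rehearsal [178, 194] → after → no.
soundcheck [77, 81] → before → no.
Total: 1.

1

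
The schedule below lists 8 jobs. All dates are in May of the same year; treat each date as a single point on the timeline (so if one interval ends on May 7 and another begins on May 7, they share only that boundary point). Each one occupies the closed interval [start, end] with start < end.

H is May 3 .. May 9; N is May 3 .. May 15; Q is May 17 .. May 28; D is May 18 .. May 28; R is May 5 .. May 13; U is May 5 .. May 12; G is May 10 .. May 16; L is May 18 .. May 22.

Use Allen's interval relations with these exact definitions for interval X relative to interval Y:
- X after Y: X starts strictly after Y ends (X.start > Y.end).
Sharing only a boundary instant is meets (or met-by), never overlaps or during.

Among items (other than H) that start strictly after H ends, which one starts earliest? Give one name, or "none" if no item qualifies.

Target H = [May 3, May 9].
D [May 18, May 28] → after → candidate.
G [May 10, May 16] → after → candidate.
L [May 18, May 22] → after → candidate.
N [May 3, May 15] → started-by → excluded.
Q [May 17, May 28] → after → candidate.
R [May 5, May 13] → overlapped-by → excluded.
U [May 5, May 12] → overlapped-by → excluded.
Among candidates, earliest start is May 10 → G.

G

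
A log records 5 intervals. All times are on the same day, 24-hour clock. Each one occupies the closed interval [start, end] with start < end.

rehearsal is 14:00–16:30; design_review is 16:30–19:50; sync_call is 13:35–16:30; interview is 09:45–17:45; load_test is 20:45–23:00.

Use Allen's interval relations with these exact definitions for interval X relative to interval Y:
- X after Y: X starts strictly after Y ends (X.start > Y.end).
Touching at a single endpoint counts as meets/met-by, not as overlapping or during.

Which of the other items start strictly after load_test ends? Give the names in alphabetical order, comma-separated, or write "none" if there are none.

Target load_test = [20:45, 23:00].
design_review [16:30, 19:50] → before → no.
interview [09:45, 17:45] → before → no.
rehearsal [14:00, 16:30] → before → no.
sync_call [13:35, 16:30] → before → no.
Result: none.

none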